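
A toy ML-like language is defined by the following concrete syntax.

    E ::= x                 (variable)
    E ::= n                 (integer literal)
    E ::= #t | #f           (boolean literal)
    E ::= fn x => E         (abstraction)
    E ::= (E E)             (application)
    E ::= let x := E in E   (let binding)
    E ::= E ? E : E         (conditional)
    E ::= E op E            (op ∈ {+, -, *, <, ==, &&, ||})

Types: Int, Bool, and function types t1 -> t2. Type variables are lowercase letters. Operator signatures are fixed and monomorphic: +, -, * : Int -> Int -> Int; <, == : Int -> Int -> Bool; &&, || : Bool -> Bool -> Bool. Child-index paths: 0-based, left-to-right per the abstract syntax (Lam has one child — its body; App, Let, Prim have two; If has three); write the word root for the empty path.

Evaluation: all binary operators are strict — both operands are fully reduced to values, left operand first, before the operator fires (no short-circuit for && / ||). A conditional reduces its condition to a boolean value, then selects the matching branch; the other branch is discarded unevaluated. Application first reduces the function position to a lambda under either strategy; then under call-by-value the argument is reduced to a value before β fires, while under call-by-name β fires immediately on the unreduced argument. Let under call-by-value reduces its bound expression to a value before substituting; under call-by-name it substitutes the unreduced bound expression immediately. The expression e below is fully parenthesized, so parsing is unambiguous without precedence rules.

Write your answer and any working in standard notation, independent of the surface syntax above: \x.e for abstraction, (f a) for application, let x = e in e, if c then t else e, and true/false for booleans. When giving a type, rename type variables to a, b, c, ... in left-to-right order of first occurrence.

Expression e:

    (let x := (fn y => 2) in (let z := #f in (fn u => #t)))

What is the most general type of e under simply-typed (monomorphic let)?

Answer: a -> Bool

Trace:
\y._ : a -> Int
let x : a -> Int
let z : Bool
\u._ : b -> Bool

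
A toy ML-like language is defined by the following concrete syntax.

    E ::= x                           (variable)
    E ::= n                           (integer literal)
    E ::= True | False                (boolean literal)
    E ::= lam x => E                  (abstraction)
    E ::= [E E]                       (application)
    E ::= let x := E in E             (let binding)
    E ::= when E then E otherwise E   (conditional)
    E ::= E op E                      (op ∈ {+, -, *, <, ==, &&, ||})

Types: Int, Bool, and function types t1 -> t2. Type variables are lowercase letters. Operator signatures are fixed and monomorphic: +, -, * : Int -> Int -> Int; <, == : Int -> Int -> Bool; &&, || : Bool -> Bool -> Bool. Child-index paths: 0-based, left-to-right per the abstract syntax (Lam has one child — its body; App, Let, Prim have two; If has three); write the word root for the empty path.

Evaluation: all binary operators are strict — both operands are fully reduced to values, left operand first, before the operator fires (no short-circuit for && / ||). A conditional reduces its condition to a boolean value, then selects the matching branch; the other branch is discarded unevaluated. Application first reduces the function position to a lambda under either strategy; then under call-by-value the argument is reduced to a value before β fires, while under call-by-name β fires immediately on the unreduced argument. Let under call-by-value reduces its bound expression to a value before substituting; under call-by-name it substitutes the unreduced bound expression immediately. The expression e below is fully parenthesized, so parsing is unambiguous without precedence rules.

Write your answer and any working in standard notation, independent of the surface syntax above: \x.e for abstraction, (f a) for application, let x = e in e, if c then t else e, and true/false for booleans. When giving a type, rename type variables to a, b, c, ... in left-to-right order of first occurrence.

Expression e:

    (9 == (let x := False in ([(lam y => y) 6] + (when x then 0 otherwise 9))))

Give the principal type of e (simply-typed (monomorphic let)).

Answer: Bool

Trace:
  unify Int ~ Int
let x : Bool
y : a
\y._ : a -> a
  unify a -> a ~ Int -> b
  unify a ~ Int
  unify Int ~ b
_ _ : Int
  unify Int ~ Int
x : Bool
  unify Bool ~ Bool
  unify Int ~ Int
  unify Int ~ Int
  unify Int ~ Int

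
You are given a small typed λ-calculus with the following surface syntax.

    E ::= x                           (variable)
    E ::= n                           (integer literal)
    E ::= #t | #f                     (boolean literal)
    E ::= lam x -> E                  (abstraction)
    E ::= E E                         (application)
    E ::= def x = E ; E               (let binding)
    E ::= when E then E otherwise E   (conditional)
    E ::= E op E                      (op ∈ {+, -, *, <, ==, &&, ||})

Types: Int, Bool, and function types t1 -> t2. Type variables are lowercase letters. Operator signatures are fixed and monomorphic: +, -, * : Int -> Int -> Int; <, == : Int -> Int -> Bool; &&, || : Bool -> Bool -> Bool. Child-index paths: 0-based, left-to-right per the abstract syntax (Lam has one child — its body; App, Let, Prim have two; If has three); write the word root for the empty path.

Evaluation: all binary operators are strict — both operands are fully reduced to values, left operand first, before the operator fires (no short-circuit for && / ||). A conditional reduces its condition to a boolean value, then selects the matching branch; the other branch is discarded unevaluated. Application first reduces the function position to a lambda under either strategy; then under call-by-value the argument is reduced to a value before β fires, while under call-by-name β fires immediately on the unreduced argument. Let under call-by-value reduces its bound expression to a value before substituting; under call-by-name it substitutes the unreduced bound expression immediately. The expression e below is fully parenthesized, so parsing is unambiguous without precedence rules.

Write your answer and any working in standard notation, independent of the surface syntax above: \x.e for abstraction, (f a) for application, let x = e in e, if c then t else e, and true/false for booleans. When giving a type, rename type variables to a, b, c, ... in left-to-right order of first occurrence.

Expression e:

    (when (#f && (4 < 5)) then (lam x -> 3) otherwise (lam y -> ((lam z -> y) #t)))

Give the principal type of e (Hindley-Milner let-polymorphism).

Working:
  unify Bool ~ Bool
  unify Int ~ Int
  unify Int ~ Int
  unify Bool ~ Bool
  unify Bool ~ Bool
\x._ : a -> Int
y : b
\z._ : c -> b
  unify c -> b ~ Bool -> d
  unify c ~ Bool
  unify b ~ d
_ _ : d
\y._ : d -> d
  unify a -> Int ~ d -> d
  unify a ~ d
  unify Int ~ d

Answer: Int -> Int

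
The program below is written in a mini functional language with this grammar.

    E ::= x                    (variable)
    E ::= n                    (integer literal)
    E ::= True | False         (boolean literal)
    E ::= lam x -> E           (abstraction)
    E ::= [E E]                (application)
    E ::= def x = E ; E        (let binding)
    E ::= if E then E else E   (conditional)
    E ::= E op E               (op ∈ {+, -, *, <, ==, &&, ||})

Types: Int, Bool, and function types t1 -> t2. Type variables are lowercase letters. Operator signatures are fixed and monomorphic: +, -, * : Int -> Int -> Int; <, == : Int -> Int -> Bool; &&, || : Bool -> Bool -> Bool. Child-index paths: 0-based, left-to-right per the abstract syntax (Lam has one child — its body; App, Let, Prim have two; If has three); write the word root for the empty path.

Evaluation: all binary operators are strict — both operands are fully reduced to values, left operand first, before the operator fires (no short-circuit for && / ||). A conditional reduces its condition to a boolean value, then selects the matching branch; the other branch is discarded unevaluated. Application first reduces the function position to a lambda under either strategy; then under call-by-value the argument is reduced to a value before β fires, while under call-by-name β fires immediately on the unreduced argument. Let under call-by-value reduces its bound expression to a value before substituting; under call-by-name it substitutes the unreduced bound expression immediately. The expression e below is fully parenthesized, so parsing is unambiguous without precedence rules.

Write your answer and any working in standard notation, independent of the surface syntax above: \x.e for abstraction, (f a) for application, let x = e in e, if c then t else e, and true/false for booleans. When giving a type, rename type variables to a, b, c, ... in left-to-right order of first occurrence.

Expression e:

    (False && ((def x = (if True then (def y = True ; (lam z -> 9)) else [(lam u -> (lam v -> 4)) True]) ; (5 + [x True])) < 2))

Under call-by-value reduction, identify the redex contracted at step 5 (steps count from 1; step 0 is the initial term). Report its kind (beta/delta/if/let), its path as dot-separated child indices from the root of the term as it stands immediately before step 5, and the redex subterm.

Trace:
step 0: (false && ((let x = (if true then (let y = true in (\z.9)) else ((\u.(\v.4)) true)) in (5 + (x true))) < 2))
step 1: [if@1.0.0] (false && ((let x = (let y = true in (\z.9)) in (5 + (x true))) < 2))
step 2: [let@1.0.0] (false && ((let x = (\z.9) in (5 + (x true))) < 2))
step 3: [let@1.0] (false && ((5 + ((\z.9) true)) < 2))
step 4: [beta@1.0.1] (false && ((5 + 9) < 2))
step 5: [delta@1.0] (false && (14 < 2))

Answer: delta at 1.0 : (5 + 9)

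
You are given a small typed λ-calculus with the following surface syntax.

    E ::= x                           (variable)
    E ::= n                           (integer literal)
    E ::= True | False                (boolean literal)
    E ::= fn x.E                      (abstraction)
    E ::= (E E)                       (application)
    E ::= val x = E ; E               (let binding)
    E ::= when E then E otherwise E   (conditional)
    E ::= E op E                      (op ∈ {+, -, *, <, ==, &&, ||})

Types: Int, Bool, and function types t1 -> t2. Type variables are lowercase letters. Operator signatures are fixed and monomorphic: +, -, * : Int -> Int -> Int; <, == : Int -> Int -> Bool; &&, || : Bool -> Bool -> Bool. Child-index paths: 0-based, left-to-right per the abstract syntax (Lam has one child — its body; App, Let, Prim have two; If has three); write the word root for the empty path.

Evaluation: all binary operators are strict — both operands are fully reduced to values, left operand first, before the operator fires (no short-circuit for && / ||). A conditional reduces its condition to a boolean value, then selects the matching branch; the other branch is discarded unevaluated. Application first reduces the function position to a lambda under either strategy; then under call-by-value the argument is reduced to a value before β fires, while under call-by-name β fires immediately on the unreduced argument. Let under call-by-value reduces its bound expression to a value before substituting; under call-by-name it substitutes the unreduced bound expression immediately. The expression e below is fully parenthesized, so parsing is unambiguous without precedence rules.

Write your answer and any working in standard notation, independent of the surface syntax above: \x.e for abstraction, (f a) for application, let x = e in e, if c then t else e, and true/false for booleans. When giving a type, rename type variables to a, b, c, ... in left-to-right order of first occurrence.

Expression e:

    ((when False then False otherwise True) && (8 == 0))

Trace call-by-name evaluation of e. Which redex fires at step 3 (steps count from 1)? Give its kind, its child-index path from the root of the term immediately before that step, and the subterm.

Answer: delta at root : (true && false)

Working:
step 0: ((if false then false else true) && (8 == 0))
step 1: [if@0] (true && (8 == 0))
step 2: [delta@1] (true && false)
step 3: [delta@root] false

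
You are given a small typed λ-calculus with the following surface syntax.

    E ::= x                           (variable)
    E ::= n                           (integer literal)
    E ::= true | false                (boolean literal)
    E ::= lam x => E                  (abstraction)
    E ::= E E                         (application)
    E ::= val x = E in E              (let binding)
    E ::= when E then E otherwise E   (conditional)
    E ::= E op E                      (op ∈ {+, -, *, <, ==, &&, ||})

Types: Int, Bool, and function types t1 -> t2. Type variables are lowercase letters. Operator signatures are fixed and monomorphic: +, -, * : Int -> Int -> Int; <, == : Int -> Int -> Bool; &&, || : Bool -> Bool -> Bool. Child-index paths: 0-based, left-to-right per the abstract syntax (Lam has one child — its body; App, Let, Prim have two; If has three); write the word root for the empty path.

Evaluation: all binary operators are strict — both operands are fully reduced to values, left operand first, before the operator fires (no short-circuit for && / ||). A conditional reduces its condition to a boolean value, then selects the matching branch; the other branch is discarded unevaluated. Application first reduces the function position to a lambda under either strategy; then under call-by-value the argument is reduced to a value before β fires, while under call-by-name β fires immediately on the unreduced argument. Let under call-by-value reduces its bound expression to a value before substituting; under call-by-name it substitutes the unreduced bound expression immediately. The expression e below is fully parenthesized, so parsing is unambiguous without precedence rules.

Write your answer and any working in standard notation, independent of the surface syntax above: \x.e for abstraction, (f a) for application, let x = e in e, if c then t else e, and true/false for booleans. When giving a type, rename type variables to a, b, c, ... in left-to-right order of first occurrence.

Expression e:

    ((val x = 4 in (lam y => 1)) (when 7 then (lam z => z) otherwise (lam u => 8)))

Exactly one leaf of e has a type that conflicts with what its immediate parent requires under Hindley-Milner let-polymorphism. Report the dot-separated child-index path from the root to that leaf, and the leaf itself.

Trace:
let x : Int
\y._ : a -> Int
  unify Int ~ Bool
  FAIL: mismatch Int ~ Bool

Answer: 1.0 : 7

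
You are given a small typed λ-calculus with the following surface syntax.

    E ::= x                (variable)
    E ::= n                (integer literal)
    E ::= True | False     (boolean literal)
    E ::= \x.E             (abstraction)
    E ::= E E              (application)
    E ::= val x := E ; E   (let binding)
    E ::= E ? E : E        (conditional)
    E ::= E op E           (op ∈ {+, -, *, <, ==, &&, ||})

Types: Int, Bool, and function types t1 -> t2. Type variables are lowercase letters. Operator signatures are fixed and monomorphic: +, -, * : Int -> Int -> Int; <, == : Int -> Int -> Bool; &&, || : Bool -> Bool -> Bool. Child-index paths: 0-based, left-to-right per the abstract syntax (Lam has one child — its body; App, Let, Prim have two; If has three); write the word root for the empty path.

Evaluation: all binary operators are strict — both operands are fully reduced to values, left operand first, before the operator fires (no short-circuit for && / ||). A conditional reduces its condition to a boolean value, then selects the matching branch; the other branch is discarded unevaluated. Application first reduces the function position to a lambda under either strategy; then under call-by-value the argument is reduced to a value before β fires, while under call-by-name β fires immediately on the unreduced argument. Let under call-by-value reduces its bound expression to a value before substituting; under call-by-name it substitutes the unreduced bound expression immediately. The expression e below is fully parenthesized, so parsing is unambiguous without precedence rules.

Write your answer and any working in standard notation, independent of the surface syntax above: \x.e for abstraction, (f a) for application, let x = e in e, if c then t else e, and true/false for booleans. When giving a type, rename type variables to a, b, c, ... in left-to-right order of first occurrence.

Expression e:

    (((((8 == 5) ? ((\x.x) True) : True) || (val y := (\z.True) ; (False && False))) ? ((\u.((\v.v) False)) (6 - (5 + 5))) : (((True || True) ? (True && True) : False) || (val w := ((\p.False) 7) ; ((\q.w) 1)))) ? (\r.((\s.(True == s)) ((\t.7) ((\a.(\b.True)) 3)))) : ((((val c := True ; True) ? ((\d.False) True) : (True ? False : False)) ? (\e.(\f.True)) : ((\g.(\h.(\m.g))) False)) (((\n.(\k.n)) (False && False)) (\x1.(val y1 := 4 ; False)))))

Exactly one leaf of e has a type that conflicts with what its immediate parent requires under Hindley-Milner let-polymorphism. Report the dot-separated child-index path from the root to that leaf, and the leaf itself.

Answer: 1.0.0.0.0 : true

Working:
  unify Int ~ Int
  unify Int ~ Int
  unify Bool ~ Bool
x : a
\x._ : a -> a
  unify a -> a ~ Bool -> b
  unify a ~ Bool
  unify Bool ~ b
_ _ : Bool
  unify Bool ~ Bool
  unify Bool ~ Bool
\z._ : c -> Bool
let y : forall. c -> Bool
  unify Bool ~ Bool
  unify Bool ~ Bool
  unify Bool ~ Bool
  unify Bool ~ Bool
v : e
\v._ : e -> e
  unify e -> e ~ Bool -> f
  unify e ~ Bool
  unify Bool ~ f
_ _ : Bool
\u._ : d -> Bool
  unify Int ~ Int
  unify Int ~ Int
  unify Int ~ Int
  unify Int ~ Int
  unify d -> Bool ~ Int -> g
  unify d ~ Int
  unify Bool ~ g
_ _ : Bool
  unify Bool ~ Bool
  unify Bool ~ Bool
  unify Bool ~ Bool
  unify Bool ~ Bool
  unify Bool ~ Bool
  unify Bool ~ Bool
  unify Bool ~ Bool
\p._ : h -> Bool
  unify h -> Bool ~ Int -> i
  unify h ~ Int
  unify Bool ~ i
_ _ : Bool
let w : Bool
w : Bool
\q._ : j -> Bool
  unify j -> Bool ~ Int -> k
  unify j ~ Int
  unify Bool ~ k
_ _ : Bool
  unify Bool ~ Bool
  unify Bool ~ Bool
  unify Bool ~ Bool
  unify Bool ~ Int
  FAIL: mismatch Bool ~ Int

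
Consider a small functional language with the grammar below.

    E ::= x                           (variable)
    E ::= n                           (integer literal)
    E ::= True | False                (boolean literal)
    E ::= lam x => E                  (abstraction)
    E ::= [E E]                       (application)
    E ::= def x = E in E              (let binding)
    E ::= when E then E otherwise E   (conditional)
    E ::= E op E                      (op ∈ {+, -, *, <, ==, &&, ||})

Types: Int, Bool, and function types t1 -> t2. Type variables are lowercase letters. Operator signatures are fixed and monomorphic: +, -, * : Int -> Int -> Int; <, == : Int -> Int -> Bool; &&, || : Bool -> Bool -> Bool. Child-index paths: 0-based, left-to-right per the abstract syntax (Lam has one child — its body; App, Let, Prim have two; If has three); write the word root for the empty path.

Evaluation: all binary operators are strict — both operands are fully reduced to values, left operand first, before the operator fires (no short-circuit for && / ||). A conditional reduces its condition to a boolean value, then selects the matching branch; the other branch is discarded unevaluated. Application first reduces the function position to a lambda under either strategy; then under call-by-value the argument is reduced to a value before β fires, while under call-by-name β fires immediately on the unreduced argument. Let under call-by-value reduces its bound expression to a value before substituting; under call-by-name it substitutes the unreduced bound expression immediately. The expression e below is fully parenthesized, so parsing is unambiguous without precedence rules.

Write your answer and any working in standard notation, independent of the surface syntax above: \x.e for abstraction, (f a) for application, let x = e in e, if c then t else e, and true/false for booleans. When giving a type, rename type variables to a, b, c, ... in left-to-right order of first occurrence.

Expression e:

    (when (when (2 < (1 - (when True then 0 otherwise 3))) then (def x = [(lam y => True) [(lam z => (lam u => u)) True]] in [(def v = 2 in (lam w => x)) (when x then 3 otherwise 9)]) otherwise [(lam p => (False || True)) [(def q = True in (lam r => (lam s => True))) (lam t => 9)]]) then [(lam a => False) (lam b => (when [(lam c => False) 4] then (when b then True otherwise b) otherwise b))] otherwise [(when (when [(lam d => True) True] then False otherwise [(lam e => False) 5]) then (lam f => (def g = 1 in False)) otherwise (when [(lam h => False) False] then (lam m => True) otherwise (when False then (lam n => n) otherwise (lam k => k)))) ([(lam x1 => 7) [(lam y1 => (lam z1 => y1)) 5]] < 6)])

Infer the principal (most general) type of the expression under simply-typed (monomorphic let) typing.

Answer: Bool

Derivation:
  unify Int ~ Int
  unify Int ~ Int
  unify Bool ~ Bool
  unify Int ~ Int
  unify Int ~ Int
  unify Int ~ Int
  unify Bool ~ Bool
\y._ : a -> Bool
u : c
\u._ : c -> c
\z._ : b -> c -> c
  unify b -> c -> c ~ Bool -> d
  unify b ~ Bool
  unify c -> c ~ d
_ _ : c -> c
  unify a -> Bool ~ (c -> c) -> e
  unify a ~ c -> c
  unify Bool ~ e
_ _ : Bool
let x : Bool
let v : Int
x : Bool
\w._ : f -> Bool
x : Bool
  unify Bool ~ Bool
  unify Int ~ Int
  unify f -> Bool ~ Int -> g
  unify f ~ Int
  unify Bool ~ g
_ _ : Bool
  unify Bool ~ Bool
  unify Bool ~ Bool
\p._ : h -> Bool
let q : Bool
\s._ : j -> Bool
\r._ : i -> j -> Bool
\t._ : k -> Int
  unify i -> j -> Bool ~ (k -> Int) -> l
  unify i ~ k -> Int
  unify j -> Bool ~ l
_ _ : j -> Bool
  unify h -> Bool ~ (j -> Bool) -> m
  unify h ~ j -> Bool
  unify Bool ~ m
_ _ : Bool
  unify Bool ~ Bool
  unify Bool ~ Bool
\a._ : n -> Bool
\c._ : p -> Bool
  unify p -> Bool ~ Int -> q
  unify p ~ Int
  unify Bool ~ q
_ _ : Bool
  unify Bool ~ Bool
b : o
  unify o ~ Bool
b : Bool
  unify Bool ~ Bool
b : Bool
  unify Bool ~ Bool
\b._ : Bool -> Bool
  unify n -> Bool ~ (Bool -> Bool) -> r
  unify n ~ Bool -> Bool
  unify Bool ~ r
_ _ : Bool
\d._ : s -> Bool
  unify s -> Bool ~ Bool -> t
  unify s ~ Bool
  unify Bool ~ t
_ _ : Bool
  unify Bool ~ Bool
\e._ : u -> Bool
  unify u -> Bool ~ Int -> v
  unify u ~ Int
  unify Bool ~ v
_ _ : Bool
  unify Bool ~ Bool
  unify Bool ~ Bool
let g : Int
\f._ : w -> Bool
\h._ : x -> Bool
  unify x -> Bool ~ Bool -> y
  unify x ~ Bool
  unify Bool ~ y
_ _ : Bool
  unify Bool ~ Bool
\m._ : z -> Bool
  unify Bool ~ Bool
n : t26
\n._ : t26 -> t26
k : t27
\k._ : t27 -> t27
  unify t26 -> t26 ~ t27 -> t27
  unify t26 ~ t27
  unify t27 ~ t27
  unify z -> Bool ~ t27 -> t27
  unify z ~ t27
  unify Bool ~ t27
  unify w -> Bool ~ Bool -> Bool
  unify w ~ Bool
  unify Bool ~ Bool
\x1._ : t28 -> Int
y1 : t29
\z1._ : t30 -> t29
\y1._ : t29 -> t30 -> t29
  unify t29 -> t30 -> t29 ~ Int -> t31
  unify t29 ~ Int
  unify t30 -> Int ~ t31
_ _ : t30 -> Int
  unify t28 -> Int ~ (t30 -> Int) -> t32
  unify t28 ~ t30 -> Int
  unify Int ~ t32
_ _ : Int
  unify Int ~ Int
  unify Int ~ Int
  unify Bool -> Bool ~ Bool -> t33
  unify Bool ~ Bool
  unify Bool ~ t33
_ _ : Bool
  unify Bool ~ Bool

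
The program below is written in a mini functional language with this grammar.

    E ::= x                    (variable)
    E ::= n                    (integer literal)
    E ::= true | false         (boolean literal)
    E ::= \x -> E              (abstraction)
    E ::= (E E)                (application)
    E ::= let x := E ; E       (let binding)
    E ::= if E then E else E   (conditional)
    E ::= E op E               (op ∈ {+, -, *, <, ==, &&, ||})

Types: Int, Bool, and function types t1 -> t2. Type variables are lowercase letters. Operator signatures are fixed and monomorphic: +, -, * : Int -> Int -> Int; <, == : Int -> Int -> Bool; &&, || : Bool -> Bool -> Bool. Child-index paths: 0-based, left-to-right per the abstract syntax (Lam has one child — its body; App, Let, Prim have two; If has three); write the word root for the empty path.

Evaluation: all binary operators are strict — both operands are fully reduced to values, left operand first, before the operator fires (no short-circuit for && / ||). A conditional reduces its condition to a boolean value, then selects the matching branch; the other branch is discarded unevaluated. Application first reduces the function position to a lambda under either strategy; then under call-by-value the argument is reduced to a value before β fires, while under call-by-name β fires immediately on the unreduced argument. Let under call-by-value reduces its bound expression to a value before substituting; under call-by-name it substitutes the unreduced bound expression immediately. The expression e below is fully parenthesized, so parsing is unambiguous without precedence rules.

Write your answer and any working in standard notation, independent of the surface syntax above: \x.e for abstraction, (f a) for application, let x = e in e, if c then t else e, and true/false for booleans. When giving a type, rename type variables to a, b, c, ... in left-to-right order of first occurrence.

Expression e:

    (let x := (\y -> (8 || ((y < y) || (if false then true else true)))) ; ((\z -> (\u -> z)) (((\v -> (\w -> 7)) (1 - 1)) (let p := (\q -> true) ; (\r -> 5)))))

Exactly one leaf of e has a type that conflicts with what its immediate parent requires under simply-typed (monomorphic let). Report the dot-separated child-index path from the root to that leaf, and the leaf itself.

Working:
  unify Int ~ Bool
  FAIL: mismatch Int ~ Bool

Answer: 0.0.0 : 8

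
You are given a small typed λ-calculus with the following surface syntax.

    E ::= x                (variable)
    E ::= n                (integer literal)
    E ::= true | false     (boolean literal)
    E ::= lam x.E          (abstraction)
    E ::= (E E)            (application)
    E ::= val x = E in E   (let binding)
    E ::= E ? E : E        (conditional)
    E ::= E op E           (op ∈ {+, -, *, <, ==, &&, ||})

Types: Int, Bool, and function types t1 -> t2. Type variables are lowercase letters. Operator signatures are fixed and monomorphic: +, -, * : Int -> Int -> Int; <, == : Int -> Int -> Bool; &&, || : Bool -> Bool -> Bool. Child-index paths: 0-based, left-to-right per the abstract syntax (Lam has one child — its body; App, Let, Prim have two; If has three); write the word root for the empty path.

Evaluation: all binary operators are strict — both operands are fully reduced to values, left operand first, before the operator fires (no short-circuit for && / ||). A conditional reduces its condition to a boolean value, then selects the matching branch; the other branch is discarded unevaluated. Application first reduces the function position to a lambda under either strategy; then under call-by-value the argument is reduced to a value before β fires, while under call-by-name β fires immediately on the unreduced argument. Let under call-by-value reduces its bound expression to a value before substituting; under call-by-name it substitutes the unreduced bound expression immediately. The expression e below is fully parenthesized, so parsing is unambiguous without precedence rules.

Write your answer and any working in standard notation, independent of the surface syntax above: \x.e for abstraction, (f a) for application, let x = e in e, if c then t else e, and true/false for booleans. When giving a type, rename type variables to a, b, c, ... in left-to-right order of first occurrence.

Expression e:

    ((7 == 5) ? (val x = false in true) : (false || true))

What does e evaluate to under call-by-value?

Answer: true

Working:
step 0: (if (7 == 5) then (let x = false in true) else (false || true))
step 1: [delta@0] (if false then (let x = false in true) else (false || true))
step 2: [if@root] (false || true)
step 3: [delta@root] true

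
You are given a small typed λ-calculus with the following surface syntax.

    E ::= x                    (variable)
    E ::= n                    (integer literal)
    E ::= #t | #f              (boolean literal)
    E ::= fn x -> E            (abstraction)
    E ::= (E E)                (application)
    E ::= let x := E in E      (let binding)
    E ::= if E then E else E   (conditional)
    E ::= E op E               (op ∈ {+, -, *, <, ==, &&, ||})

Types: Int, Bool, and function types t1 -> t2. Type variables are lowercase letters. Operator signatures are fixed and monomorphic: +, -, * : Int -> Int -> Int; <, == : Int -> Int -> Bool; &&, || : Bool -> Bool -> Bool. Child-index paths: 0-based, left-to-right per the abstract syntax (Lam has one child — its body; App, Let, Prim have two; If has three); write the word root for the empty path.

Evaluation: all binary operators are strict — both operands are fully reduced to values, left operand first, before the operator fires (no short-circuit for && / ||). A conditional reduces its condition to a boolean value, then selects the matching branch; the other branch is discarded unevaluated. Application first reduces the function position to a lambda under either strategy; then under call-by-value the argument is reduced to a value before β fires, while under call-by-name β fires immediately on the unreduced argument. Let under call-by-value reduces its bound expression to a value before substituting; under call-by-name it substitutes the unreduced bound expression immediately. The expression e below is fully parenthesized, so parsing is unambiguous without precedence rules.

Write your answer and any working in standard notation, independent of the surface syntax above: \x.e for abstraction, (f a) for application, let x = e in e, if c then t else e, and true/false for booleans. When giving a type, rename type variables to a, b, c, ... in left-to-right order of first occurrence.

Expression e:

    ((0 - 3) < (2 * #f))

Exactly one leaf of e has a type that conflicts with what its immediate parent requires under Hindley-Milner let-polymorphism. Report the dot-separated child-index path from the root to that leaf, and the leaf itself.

Answer: 1.1 : false

Derivation:
  unify Int ~ Int
  unify Int ~ Int
  unify Int ~ Int
  unify Int ~ Int
  unify Bool ~ Int
  FAIL: mismatch Bool ~ Int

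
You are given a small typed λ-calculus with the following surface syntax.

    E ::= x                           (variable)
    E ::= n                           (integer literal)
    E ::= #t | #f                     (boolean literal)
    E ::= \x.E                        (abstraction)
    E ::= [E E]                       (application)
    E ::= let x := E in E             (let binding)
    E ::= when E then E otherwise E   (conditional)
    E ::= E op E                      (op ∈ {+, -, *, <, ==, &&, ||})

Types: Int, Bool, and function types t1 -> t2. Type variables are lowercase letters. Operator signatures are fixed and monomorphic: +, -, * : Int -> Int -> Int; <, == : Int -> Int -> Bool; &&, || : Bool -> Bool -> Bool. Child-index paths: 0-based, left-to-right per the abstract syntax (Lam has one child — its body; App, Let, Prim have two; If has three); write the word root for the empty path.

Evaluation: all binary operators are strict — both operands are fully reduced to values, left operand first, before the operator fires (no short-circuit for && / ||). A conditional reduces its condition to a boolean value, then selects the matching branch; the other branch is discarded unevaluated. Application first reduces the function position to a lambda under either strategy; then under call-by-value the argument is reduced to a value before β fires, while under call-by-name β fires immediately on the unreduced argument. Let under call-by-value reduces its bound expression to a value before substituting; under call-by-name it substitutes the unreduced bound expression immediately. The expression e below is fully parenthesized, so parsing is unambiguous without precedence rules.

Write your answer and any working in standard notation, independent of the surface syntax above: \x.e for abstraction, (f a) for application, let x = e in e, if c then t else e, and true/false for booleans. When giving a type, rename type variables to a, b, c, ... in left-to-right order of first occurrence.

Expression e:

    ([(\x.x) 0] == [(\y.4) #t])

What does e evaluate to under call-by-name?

Answer: false

Working:
step 0: (((\x.x) 0) == ((\y.4) true))
step 1: [beta@0] (0 == ((\y.4) true))
step 2: [beta@1] (0 == 4)
step 3: [delta@root] false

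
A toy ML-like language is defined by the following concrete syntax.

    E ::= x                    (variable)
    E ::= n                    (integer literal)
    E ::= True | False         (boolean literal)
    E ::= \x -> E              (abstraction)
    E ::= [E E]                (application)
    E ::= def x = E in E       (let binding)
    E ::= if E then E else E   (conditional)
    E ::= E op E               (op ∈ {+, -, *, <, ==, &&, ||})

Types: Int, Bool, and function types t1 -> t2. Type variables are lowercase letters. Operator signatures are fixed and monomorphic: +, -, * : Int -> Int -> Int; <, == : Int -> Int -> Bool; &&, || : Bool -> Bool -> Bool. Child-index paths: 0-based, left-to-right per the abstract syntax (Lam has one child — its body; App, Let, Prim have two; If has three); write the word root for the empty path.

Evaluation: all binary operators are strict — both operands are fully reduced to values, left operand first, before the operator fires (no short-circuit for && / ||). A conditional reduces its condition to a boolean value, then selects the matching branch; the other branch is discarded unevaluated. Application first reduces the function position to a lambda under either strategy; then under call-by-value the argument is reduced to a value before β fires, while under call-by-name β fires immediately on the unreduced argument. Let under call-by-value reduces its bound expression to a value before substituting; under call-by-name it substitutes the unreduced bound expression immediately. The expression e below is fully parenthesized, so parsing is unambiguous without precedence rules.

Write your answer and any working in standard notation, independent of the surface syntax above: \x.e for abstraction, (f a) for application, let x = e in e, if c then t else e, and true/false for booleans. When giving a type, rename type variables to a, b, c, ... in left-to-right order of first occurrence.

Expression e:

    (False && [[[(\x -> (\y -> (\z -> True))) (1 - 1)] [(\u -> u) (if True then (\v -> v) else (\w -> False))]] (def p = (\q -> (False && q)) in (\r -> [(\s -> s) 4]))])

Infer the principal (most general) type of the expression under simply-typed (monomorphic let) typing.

Working:
  unify Bool ~ Bool
\z._ : c -> Bool
\y._ : b -> c -> Bool
\x._ : a -> b -> c -> Bool
  unify Int ~ Int
  unify Int ~ Int
  unify a -> b -> c -> Bool ~ Int -> d
  unify a ~ Int
  unify b -> c -> Bool ~ d
_ _ : b -> c -> Bool
u : e
\u._ : e -> e
  unify Bool ~ Bool
v : f
\v._ : f -> f
\w._ : g -> Bool
  unify f -> f ~ g -> Bool
  unify f ~ g
  unify g ~ Bool
  unify e -> e ~ (Bool -> Bool) -> h
  unify e ~ Bool -> Bool
  unify Bool -> Bool ~ h
_ _ : Bool -> Bool
  unify b -> c -> Bool ~ (Bool -> Bool) -> i
  unify b ~ Bool -> Bool
  unify c -> Bool ~ i
_ _ : c -> Bool
  unify Bool ~ Bool
q : j
  unify j ~ Bool
\q._ : Bool -> Bool
let p : Bool -> Bool
s : l
\s._ : l -> l
  unify l -> l ~ Int -> m
  unify l ~ Int
  unify Int ~ m
_ _ : Int
\r._ : k -> Int
  unify c -> Bool ~ (k -> Int) -> n
  unify c ~ k -> Int
  unify Bool ~ n
_ _ : Bool
  unify Bool ~ Bool

Answer: Bool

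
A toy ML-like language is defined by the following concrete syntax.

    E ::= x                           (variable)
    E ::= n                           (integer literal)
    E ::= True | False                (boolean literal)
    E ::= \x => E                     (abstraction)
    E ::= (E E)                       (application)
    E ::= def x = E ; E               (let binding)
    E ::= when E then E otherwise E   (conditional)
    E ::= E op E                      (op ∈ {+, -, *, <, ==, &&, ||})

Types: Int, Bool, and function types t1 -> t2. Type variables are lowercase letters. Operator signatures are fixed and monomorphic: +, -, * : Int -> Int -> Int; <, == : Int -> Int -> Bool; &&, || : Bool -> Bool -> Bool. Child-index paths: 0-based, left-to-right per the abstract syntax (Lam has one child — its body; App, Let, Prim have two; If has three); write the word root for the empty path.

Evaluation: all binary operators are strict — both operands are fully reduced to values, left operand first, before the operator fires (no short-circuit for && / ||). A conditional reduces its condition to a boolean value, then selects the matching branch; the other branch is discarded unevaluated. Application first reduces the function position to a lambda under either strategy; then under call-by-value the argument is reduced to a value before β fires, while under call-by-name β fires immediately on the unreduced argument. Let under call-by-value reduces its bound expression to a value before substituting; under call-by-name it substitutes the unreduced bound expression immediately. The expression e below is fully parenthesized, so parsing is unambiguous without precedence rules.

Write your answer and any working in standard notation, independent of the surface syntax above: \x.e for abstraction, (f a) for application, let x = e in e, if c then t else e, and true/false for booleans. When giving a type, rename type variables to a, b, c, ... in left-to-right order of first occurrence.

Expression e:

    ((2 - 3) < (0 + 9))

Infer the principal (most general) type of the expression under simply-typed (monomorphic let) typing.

Working:
  unify Int ~ Int
  unify Int ~ Int
  unify Int ~ Int
  unify Int ~ Int
  unify Int ~ Int
  unify Int ~ Int

Answer: Bool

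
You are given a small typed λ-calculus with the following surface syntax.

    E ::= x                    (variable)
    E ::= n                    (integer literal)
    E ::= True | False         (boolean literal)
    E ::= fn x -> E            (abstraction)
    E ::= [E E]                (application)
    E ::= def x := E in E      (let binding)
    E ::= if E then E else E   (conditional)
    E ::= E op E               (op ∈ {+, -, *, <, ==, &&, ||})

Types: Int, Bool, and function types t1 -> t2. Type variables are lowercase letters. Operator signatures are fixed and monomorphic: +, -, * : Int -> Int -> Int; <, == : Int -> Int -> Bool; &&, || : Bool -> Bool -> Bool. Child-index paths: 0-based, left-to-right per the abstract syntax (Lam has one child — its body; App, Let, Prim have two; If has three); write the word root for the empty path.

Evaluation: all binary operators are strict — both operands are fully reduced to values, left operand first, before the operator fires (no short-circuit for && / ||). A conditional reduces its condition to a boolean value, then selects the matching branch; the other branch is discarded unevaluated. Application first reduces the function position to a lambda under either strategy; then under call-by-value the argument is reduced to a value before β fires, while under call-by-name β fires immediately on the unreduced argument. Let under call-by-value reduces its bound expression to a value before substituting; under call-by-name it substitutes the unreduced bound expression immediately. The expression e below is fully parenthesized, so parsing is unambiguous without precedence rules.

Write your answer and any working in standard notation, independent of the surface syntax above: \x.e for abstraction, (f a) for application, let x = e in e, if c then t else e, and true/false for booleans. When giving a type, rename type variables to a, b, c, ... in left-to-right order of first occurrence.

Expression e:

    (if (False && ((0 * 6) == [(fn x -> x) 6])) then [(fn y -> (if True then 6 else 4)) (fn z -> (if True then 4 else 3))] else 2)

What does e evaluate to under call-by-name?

Answer: 2

Working:
step 0: (if (false && ((0 * 6) == ((\x.x) 6))) then ((\y.(if true then 6 else 4)) (\z.(if true then 4 else 3))) else 2)
step 1: [delta@0.1.0] (if (false && (0 == ((\x.x) 6))) then ((\y.(if true then 6 else 4)) (\z.(if true then 4 else 3))) else 2)
step 2: [beta@0.1.1] (if (false && (0 == 6)) then ((\y.(if true then 6 else 4)) (\z.(if true then 4 else 3))) else 2)
step 3: [delta@0.1] (if (false && false) then ((\y.(if true then 6 else 4)) (\z.(if true then 4 else 3))) else 2)
step 4: [delta@0] (if false then ((\y.(if true then 6 else 4)) (\z.(if true then 4 else 3))) else 2)
step 5: [if@root] 2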